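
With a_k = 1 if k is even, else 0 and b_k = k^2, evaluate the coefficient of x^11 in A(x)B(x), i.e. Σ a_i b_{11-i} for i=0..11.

286

The convolution is the t^11 coefficient of A(t)B(t).
Σ = 1·121 + 0·100 + 1·81 + 0·64 + 1·49 + 0·36 + 1·25 + 0·16 + 1·9 + 0·4 + 1·1 + 0·0 = 286.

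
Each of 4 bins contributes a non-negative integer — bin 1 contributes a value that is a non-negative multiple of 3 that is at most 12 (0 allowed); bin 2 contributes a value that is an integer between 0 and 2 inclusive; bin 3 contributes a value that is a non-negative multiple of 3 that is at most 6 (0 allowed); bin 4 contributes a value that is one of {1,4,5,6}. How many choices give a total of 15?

12

The generating function for the choices is (1 + z³ + z⁶ + z⁹ + z¹²)·(1 + z + z²)·(1 + z³ + z⁶)·(z + z⁴ + z⁵ + z⁶); the count is [z¹⁵].
(1 + z³ + z⁶ + z⁹ + z¹²) has coefficients 1,0,0,1,0,0,1,0,0,1,0,0,1 for degrees 0…12.
(1 + z + z²) has coefficients 1,1,1,0,0,0,0,0,0,0,0,0,0,0,0,0 for degrees 0…15.
Multiplying by (1 + z³ + z⁶) gives running coefficients 1,1,1,1,1,1,1,1,1,0,0,0,0,0,0,0 for degrees 0…15.
Finally multiplying by (z + z⁴ + z⁵ + z⁶), the product of all factors after the first has coefficients 0,1,1,1,2,3,4,4,4,4,3,3,3,2,1,0 for degrees 0…15.
[z¹⁵] = 1·0 + 1·3 + 1·4 + 1·4 + 1·1 = 12.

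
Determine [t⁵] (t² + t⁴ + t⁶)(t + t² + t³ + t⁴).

(t² + t⁴ + t⁶) has coefficients 0,0,1,0,1,0 for degrees 0…5.
(t + t² + t³ + t⁴) has coefficients 0,1,1,1,1,0 for degrees 0…5.
[t⁵] = 1·1 + 1·1 = 2.

2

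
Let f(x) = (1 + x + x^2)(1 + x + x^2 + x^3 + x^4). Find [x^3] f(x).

(1 + x + x^2) has coefficients 1,1,1 for degrees 0…2.
(1 + x + x^2 + x^3 + x^4) has coefficients 1,1,1,1 for degrees 0…3.
[x^3] = 1·1 + 1·1 + 1·1 = 3.

3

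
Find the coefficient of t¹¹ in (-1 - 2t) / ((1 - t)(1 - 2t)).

-8189

The denominator gives the recurrence a_n = 3a_(n−1) − 2a_(n−2) for n ≥ 3; the numerator fixes a_0 = -1, a_1 = -5, a_2 = -13.
Iterating: -1, -5, -13, -29, -61, -125, -253, -509, -1021, -2045, -4093, -8189, so a_11 = -8189.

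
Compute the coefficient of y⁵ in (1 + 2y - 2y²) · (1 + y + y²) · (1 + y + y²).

(1 + 2y - 2y²) has coefficients 1,2,-2 for degrees 0…2.
(1 + y + y²) has coefficients 1,1,1,0,0,0 for degrees 0…5.
Finally multiplying by (1 + y + y²), the product of all factors after the first has coefficients 1,2,3,2,1,0 for degrees 0…5.
[y⁵] = 1·0 + 2·1 − 2·2 = -2.

-2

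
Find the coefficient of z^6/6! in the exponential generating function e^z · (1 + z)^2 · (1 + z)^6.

The EGF product rule gives c_6 = Σ_{k_1+k_2+k_3=6} C(6; k_1,k_2,k_3) · ∏ g_i(k_i), where e^z gives (1)^k; (1+z)^2 gives the falling factorial (2)_k; (1+z)^6 gives the falling factorial (6)_k.
g_1(k) for k = 0…6: 1, 1, 1, 1, 1, 1, 1.
g_2(k) for k = 0…6: 1, 2, 2, 0, 0, 0, 0.
g_3(k) for k = 0…6: 1, 6, 30, 120, 360, 720, 720.
First combine the last two factors: h(k) = Σ_j C(k,j)·g_2(j)·g_3(k−j) for k = 0…6: 1, 8, 56, 336, 1680, 6720, 20160.
c_6 = Σ_k C(6,k)·g_1(k)·h(6−k) = 1·1·20160 + 6·1·6720 + 15·1·1680 + 20·1·336 + 15·1·56 + 6·1·8 + 1·1·1 = 20160 + 40320 + 25200 + 6720 + 840 + 48 + 1 = 93289.

93289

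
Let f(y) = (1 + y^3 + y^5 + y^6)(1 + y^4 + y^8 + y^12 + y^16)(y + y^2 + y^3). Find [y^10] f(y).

3

(1 + y^3 + y^5 + y^6) has coefficients 1,0,0,1,0,1,1 for degrees 0…6.
(1 + y^4 + y^8 + y^12 + y^16) has coefficients 1,0,0,0,1,0,0,0,1,0,0 for degrees 0…10.
Finally multiplying by (y + y^2 + y^3), the product of all factors after the first has coefficients 0,1,1,1,0,1,1,1,0,1,1 for degrees 0…10.
[y^10] = 1·1 + 1·1 + 1·1 + 1·0 = 3.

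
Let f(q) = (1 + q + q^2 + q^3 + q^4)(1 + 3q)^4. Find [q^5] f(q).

255

(1 + q + q^2 + q^3 + q^4) has coefficients 1,1,1,1,1 for degrees 0…4.
(1 + 3q)^4 has coefficients 1,12,54,108,81,0 for degrees 0…5.
[q^5] = 1·0 + 1·81 + 1·108 + 1·54 + 1·12 = 255.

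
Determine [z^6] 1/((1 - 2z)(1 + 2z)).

64

The denominator gives the recurrence a_n = 4a_(n−2) for n ≥ 2; the numerator fixes a_0 = 1, a_1 = 0.
Iterating: 1, 0, 4, 0, 16, 0, 64, so a_6 = 64.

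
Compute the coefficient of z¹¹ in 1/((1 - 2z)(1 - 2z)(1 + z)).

The denominator gives the recurrence a_n = 3a_(n−1) − 4a_(n−3) for n ≥ 3; the numerator fixes a_0 = 1, a_1 = 3, a_2 = 9.
Iterating: 1, 3, 9, 23, 57, 135, 313, 711, 1593, 3527, 7737, 16839, so a_11 = 16839.

16839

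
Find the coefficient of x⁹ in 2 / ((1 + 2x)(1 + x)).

-2046

Partial fractions give a closed form: a_n = (4)·(-2)^n + (-2)·(-1)^n.
At n = 9: a_9 = -2046.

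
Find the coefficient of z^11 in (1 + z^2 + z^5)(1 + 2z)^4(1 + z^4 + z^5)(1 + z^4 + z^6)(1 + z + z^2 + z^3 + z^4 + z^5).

(1 + z^2 + z^5) has coefficients 1,0,1,0,0,1 for degrees 0…5.
(1 + 2z)^4 has coefficients 1,8,24,32,16,0,0,0,0,0,0,0 for degrees 0…11.
Multiplying by (1 + z^4 + z^5) gives running coefficients 1,8,24,32,17,9,32,56,48,16,0,0 for degrees 0…11.
Multiplying by (1 + z^4 + z^6) gives running coefficients 1,8,24,32,18,17,57,96,89,57,49,65 for degrees 0…11.
Finally multiplying by (1 + z + z^2 + z^3 + z^4 + z^5), the product of all factors after the first has coefficients 1,9,33,65,83,100,156,244,309,334,365,413 for degrees 0…11.
[z^11] = 1·413 + 1·334 + 1·156 = 903.

903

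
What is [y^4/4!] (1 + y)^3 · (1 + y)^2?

The EGF product rule gives c_4 = Σ_{k_1+k_2=4} C(4; k_1,k_2) · ∏ g_i(k_i), where (1+y)^3 gives the falling factorial (3)_k; (1+y)^2 gives the falling factorial (2)_k.
g_1(k) for k = 0…4: 1, 3, 6, 6, 0.
g_2(k) for k = 0…4: 1, 2, 2, 0, 0.
c_4 = Σ_k C(4,k)·g_1(k)·g_2(4−k) = 6·6·2 + 4·6·2 = 72 + 48 = 120.

120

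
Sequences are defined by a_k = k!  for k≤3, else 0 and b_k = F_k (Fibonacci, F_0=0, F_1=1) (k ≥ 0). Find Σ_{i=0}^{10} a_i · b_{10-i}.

209

Write out a_i and b_{10-i} for i = 0,…,10 and sum the products.
Σ = 1·55 + 1·34 + 2·21 + 6·13 + 0·8 + 0·5 + 0·3 + 0·2 + 0·1 + 0·1 + 0·0 = 209.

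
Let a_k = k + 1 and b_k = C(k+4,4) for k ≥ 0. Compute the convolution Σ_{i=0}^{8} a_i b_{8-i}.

3003

The convolution is the t^8 coefficient of A(t)B(t).
Σ = 1·495 + 2·330 + 3·210 + 4·126 + 5·70 + 6·35 + 7·15 + 8·5 + 9·1 = 3003.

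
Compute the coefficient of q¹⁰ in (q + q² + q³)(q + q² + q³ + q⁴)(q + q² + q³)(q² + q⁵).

12

(q + q² + q³) has coefficients 0,1,1,1 for degrees 0…3.
(q + q² + q³ + q⁴) has coefficients 0,1,1,1,1,0,0,0,0,0,0 for degrees 0…10.
Multiplying by (q + q² + q³) gives running coefficients 0,0,1,2,3,3,2,1,0,0,0 for degrees 0…10.
Finally multiplying by (q² + q⁵), the product of all factors after the first has coefficients 0,0,0,0,1,2,3,4,4,4,3 for degrees 0…10.
[q¹⁰] = 1·4 + 1·4 + 1·4 = 12.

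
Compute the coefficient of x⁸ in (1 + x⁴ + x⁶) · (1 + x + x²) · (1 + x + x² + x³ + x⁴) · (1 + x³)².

(1 + x⁴ + x⁶) has coefficients 1,0,0,0,1,0,1 for degrees 0…6.
(1 + x + x²) has coefficients 1,1,1,0,0,0,0,0,0 for degrees 0…8.
Multiplying by (1 + x + x² + x³ + x⁴) gives running coefficients 1,2,3,3,3,2,1,0,0 for degrees 0…8.
Finally multiplying by (1 + x³)², the product of all factors after the first has coefficients 1,2,3,5,7,8,8,8,7 for degrees 0…8.
[x⁸] = 1·7 + 1·7 + 1·3 = 17.

17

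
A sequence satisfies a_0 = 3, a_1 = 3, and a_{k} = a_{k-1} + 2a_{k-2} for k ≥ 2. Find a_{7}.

255

The ordinary generating function has denominator 1 - q - 2q^2.
Iterating the recurrence: a_0,…,a_{7} = 3, 3, 9, 15, 33, 63, 129, 255.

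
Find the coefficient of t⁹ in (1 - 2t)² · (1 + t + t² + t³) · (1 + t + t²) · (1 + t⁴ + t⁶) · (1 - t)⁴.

-7

(1 - 2t)² has coefficients 1,-4,4 for degrees 0…2.
(1 + t + t² + t³) has coefficients 1,1,1,1,0,0,0,0,0,0 for degrees 0…9.
Multiplying by (1 + t + t²) gives running coefficients 1,2,3,3,2,1,0,0,0,0 for degrees 0…9.
Multiplying by (1 + t⁴ + t⁶) gives running coefficients 1,2,3,3,3,3,4,5,5,4 for degrees 0…9.
Finally multiplying by (1 - t)⁴, the product of all factors after the first has coefficients 1,-2,1,-1,2,-1,1,-2,0,1 for degrees 0…9.
[t⁹] = 1·1 − 4·0 + 4·(-2) = -7.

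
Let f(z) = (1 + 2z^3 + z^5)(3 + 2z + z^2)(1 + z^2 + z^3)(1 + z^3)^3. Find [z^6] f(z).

54

(1 + 2z^3 + z^5) has coefficients 1,0,0,2,0,1 for degrees 0…5.
(3 + 2z + z^2) has coefficients 3,2,1,0,0,0,0 for degrees 0…6.
Multiplying by (1 + z^2 + z^3) gives running coefficients 3,2,4,5,3,1,0 for degrees 0…6.
Finally multiplying by (1 + z^3)^3, the product of all factors after the first has coefficients 3,2,4,14,9,13,24 for degrees 0…6.
[z^6] = 1·24 + 2·14 + 1·2 = 54.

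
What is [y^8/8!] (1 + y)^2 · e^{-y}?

The EGF product rule gives c_8 = Σ_{k_1+k_2=8} C(8; k_1,k_2) · ∏ g_i(k_i), where (1+y)^2 gives the falling factorial (2)_k; e^{-y} gives (-1)^k.
g_1(k) for k = 0…8: 1, 2, 2, 0, 0, 0, 0, 0, 0.
g_2(k) for k = 0…8: 1, -1, 1, -1, 1, -1, 1, -1, 1.
c_8 = Σ_k C(8,k)·g_1(k)·g_2(8−k) = 1·1·1 + 8·2·(-1) + 28·2·1 = 1 − 16 + 56 = 41.

41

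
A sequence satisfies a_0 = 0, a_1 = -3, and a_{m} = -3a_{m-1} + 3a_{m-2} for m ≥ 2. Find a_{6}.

1944

The ordinary generating function has denominator 1 + 3t - 3t^2.
Iterating the recurrence: a_0,…,a_{6} = 0, -3, 9, -36, 135, -513, 1944.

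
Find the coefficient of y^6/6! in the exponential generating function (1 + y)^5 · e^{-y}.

151

The EGF product rule gives c_6 = Σ_{k_1+k_2=6} C(6; k_1,k_2) · ∏ g_i(k_i), where (1+y)^5 gives the falling factorial (5)_k; e^{-y} gives (-1)^k.
g_1(k) for k = 0…6: 1, 5, 20, 60, 120, 120, 0.
g_2(k) for k = 0…6: 1, -1, 1, -1, 1, -1, 1.
c_6 = Σ_k C(6,k)·g_1(k)·g_2(6−k) = 1·1·1 + 6·5·(-1) + 15·20·1 + 20·60·(-1) + 15·120·1 + 6·120·(-1) = 1 − 30 + 300 − 1200 + 1800 − 720 = 151.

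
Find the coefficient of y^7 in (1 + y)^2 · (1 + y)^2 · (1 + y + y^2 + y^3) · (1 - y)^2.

(1 + y)^2 has coefficients 1,2,1 for degrees 0…2.
(1 + y)^2 has coefficients 1,2,1,0,0,0,0,0 for degrees 0…7.
Multiplying by (1 + y + y^2 + y^3) gives running coefficients 1,3,4,4,3,1,0,0 for degrees 0…7.
Finally multiplying by (1 - y)^2, the product of all factors after the first has coefficients 1,1,-1,-1,-1,-1,1,1 for degrees 0…7.
[y^7] = 1·1 + 2·1 + 1·(-1) = 2.

2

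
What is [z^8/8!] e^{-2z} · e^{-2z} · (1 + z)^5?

The EGF product rule gives c_8 = Σ_{k_1+k_2+k_3=8} C(8; k_1,k_2,k_3) · ∏ g_i(k_i), where e^{-2z} gives (-2)^k; e^{-2z} gives (-2)^k; (1+z)^5 gives the falling factorial (5)_k.
g_1(k) for k = 0…8: 1, -2, 4, -8, 16, -32, 64, -128, 256.
g_2(k) for k = 0…8: 1, -2, 4, -8, 16, -32, 64, -128, 256.
g_3(k) for k = 0…8: 1, 5, 20, 60, 120, 120, 0, 0, 0.
First combine the last two factors: h(k) = Σ_j C(k,j)·g_2(j)·g_3(k−j) for k = 0…8: 1, 3, 4, -8, -24, 88, 64, -1248, 4096.
c_8 = Σ_k C(8,k)·g_1(k)·h(8−k) = 1·1·4096 + 8·(-2)·(-1248) + 28·4·64 + 56·(-8)·88 + 70·16·(-24) + 56·(-32)·(-8) + 28·64·4 + 8·(-128)·3 + 1·256·1 = 4096 + 19968 + 7168 − 39424 − 26880 + 14336 + 7168 − 3072 + 256 = -16384.

-16384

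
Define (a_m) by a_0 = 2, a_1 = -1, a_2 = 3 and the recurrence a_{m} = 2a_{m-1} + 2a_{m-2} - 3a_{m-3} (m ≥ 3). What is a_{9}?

22

The ordinary generating function has denominator 1 - 2y - 2y^2 + 3y^3.
Iterating the recurrence: a_0,…,a_{9} = 2, -1, 3, -2, 5, -3, 10, -1, 27, 22.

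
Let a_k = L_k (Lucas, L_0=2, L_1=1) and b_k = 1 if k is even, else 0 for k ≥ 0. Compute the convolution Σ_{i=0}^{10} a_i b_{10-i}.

200

Write out a_i and b_{10-i} for i = 0,…,10 and sum the products.
Σ = 2·1 + 1·0 + 3·1 + 4·0 + 7·1 + 11·0 + 18·1 + 29·0 + 47·1 + 76·0 + 123·1 = 200.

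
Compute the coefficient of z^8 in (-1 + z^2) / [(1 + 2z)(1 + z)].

-384

The denominator gives the recurrence a_n = −3a_(n−1) − 2a_(n−2) for n ≥ 3; the numerator fixes a_0 = -1, a_1 = 3, a_2 = -6.
Iterating: -1, 3, -6, 12, -24, 48, -96, 192, -384, so a_8 = -384.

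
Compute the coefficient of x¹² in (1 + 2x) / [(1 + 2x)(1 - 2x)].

The denominator gives the recurrence a_n = 4a_(n−2) for n ≥ 3; the numerator fixes a_0 = 1, a_1 = 2, a_2 = 4.
Iterating: 1, 2, 4, 8, 16, 32, 64, 128, 256, 512, 1024, 2048, 4096, so a_12 = 4096.

4096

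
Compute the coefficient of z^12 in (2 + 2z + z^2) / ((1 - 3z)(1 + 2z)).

The denominator gives the recurrence a_n = a_(n−1) + 6a_(n−2) for n ≥ 3; the numerator fixes a_0 = 2, a_1 = 4, a_2 = 17.
Iterating: 2, 4, 17, 41, 143, 389, 1247, 3581, 11063, 32549, 98927, 294221, 887783, so a_12 = 887783.

887783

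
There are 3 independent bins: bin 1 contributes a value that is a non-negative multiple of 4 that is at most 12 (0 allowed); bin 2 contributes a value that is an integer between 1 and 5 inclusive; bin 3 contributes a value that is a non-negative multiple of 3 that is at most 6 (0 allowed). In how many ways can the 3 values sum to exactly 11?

4

The generating function for the choices is (1 + x^4 + x^8 + x^12)·(x + x^2 + x^3 + x^4 + x^5)·(1 + x^3 + x^6); the count is [x^11].
(1 + x^4 + x^8 + x^12) has coefficients 1,0,0,0,1,0,0,0,1,0,0,0 for degrees 0…11.
(x + x^2 + x^3 + x^4 + x^5) has coefficients 0,1,1,1,1,1,0,0,0,0,0,0 for degrees 0…11.
Finally multiplying by (1 + x^3 + x^6), the product of all factors after the first has coefficients 0,1,1,1,2,2,1,2,2,1,1,1 for degrees 0…11.
[x^11] = 1·1 + 1·2 + 1·1 = 4.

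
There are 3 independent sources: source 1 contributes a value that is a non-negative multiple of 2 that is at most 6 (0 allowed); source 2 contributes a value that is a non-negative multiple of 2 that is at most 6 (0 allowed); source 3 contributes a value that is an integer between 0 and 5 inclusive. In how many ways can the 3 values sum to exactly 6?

9

The generating function for the choices is (1 + y^2 + y^4 + y^6)·(1 + y^2 + y^4 + y^6)·(1 + y + y^2 + y^3 + y^4 + y^5); the count is [y^6].
(1 + y^2 + y^4 + y^6) has coefficients 1,0,1,0,1,0,1 for degrees 0…6.
(1 + y^2 + y^4 + y^6) has coefficients 1,0,1,0,1,0,1 for degrees 0…6.
Finally multiplying by (1 + y + y^2 + y^3 + y^4 + y^5), the product of all factors after the first has coefficients 1,1,2,2,3,3,3 for degrees 0…6.
[y^6] = 1·3 + 1·3 + 1·2 + 1·1 = 9.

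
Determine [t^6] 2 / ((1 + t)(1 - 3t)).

1094

The denominator gives the recurrence a_n = 2a_(n−1) + 3a_(n−2) for n ≥ 2; the numerator fixes a_0 = 2, a_1 = 4.
Iterating: 2, 4, 14, 40, 122, 364, 1094, so a_6 = 1094.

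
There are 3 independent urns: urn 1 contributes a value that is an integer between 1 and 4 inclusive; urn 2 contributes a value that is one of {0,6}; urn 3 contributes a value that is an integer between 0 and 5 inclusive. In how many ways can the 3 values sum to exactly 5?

The generating function for the choices is (x + x² + x³ + x⁴)·(1 + x⁶)·(1 + x + x² + x³ + x⁴ + x⁵); the count is [x⁵].
(x + x² + x³ + x⁴) has coefficients 0,1,1,1,1 for degrees 0…4.
(1 + x⁶) has coefficients 1,0,0,0,0,0 for degrees 0…5.
Finally multiplying by (1 + x + x² + x³ + x⁴ + x⁵), the product of all factors after the first has coefficients 1,1,1,1,1,1 for degrees 0…5.
[x⁵] = 1·1 + 1·1 + 1·1 + 1·1 = 4.

4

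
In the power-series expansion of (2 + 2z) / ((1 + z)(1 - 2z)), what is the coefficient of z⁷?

The denominator gives the recurrence a_n = a_(n−1) + 2a_(n−2) for n ≥ 3; the numerator fixes a_0 = 2, a_1 = 4, a_2 = 8.
Iterating: 2, 4, 8, 16, 32, 64, 128, 256, so a_7 = 256.

256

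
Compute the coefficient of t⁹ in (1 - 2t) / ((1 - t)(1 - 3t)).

The denominator gives the recurrence a_n = 4a_(n−1) − 3a_(n−2) for n ≥ 3; the numerator fixes a_0 = 1, a_1 = 2, a_2 = 5.
Iterating: 1, 2, 5, 14, 41, 122, 365, 1094, 3281, 9842, so a_9 = 9842.

9842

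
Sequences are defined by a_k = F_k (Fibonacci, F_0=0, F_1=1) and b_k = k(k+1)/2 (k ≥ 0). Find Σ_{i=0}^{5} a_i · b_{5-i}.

25

The convolution is the t^5 coefficient of A(t)B(t).
Σ = 0·15 + 1·10 + 1·6 + 2·3 + 3·1 + 5·0 = 25.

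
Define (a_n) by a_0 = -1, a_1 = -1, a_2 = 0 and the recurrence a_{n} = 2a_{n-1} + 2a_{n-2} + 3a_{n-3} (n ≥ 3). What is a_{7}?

-337

The ordinary generating function has denominator 1 - 2z - 2z^2 - 3z^3.
Iterating the recurrence: a_0,…,a_{7} = -1, -1, 0, -5, -13, -36, -113, -337.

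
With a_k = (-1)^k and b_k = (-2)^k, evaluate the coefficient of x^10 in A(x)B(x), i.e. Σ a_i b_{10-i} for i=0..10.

2047

The convolution is the t^10 coefficient of A(t)B(t).
Σ = 1·1024 − 1·(-512) + 1·256 − 1·(-128) + 1·64 − 1·(-32) + 1·16 − 1·(-8) + 1·4 − 1·(-2) + 1·1 = 2047.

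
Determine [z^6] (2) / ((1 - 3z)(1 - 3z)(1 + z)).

The denominator gives the recurrence a_n = 5a_(n−1) − 3a_(n−2) − 9a_(n−3) for n ≥ 3; the numerator fixes a_0 = 2, a_1 = 10, a_2 = 44.
Iterating: 2, 10, 44, 172, 638, 2278, 7928, so a_6 = 7928.

7928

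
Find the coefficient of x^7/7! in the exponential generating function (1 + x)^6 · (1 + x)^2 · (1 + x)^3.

1663200

The EGF product rule gives c_7 = Σ_{k_1+k_2+k_3=7} C(7; k_1,k_2,k_3) · ∏ g_i(k_i), where (1+x)^6 gives the falling factorial (6)_k; (1+x)^2 gives the falling factorial (2)_k; (1+x)^3 gives the falling factorial (3)_k.
g_1(k) for k = 0…7: 1, 6, 30, 120, 360, 720, 720, 0.
g_2(k) for k = 0…7: 1, 2, 2, 0, 0, 0, 0, 0.
g_3(k) for k = 0…7: 1, 3, 6, 6, 0, 0, 0, 0.
First combine the last two factors: h(k) = Σ_j C(k,j)·g_2(j)·g_3(k−j) for k = 0…7: 1, 5, 20, 60, 120, 120, 0, 0.
c_7 = Σ_k C(7,k)·g_1(k)·h(7−k) = 21·30·120 + 35·120·120 + 35·360·60 + 21·720·20 + 7·720·5 = 75600 + 504000 + 756000 + 302400 + 25200 = 1663200.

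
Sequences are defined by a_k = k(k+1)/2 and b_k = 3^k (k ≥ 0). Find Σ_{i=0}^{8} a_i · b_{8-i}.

The convolution is the t^8 coefficient of A(t)B(t).
Σ = 0·6561 + 1·2187 + 3·729 + 6·243 + 10·81 + 15·27 + 21·9 + 28·3 + 36·1 = 7356.

7356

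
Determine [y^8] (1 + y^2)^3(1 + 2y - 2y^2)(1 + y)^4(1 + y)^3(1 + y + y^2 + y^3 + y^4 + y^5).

1141

(1 + y^2)^3 has coefficients 1,0,3,0,3,0,1 for degrees 0…6.
(1 + 2y - 2y^2) has coefficients 1,2,-2,0,0,0,0,0,0 for degrees 0…8.
Multiplying by (1 + y)^4 gives running coefficients 1,6,12,8,-3,-6,-2,0,0 for degrees 0…8.
Multiplying by (1 + y)^3 gives running coefficients 1,9,33,63,63,21,-21,-27,-12 for degrees 0…8.
Finally multiplying by (1 + y + y^2 + y^3 + y^4 + y^5), the product of all factors after the first has coefficients 1,10,43,106,169,190,168,132,87 for degrees 0…8.
[y^8] = 1·87 + 3·168 + 3·169 + 1·43 = 1141.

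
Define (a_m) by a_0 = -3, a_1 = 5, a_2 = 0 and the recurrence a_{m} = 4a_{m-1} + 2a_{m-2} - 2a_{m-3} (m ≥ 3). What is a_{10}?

The ordinary generating function has denominator 1 - 4z - 2z^2 + 2z^3.
Iterating the recurrence: a_0,…,a_{10} = -3, 5, 0, 16, 54, 248, 1068, 4660, 20280, 88304, 384456.

384456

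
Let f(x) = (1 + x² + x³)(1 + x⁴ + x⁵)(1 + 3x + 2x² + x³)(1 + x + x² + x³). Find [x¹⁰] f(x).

(1 + x² + x³) has coefficients 1,0,1,1 for degrees 0…3.
(1 + x⁴ + x⁵) has coefficients 1,0,0,0,1,1,0,0,0,0,0 for degrees 0…10.
Multiplying by (1 + 3x + 2x² + x³) gives running coefficients 1,3,2,1,1,4,5,3,1,0,0 for degrees 0…10.
Finally multiplying by (1 + x + x² + x³), the product of all factors after the first has coefficients 1,4,6,7,7,8,11,13,13,9,4 for degrees 0…10.
[x¹⁰] = 1·4 + 1·13 + 1·13 = 30.

30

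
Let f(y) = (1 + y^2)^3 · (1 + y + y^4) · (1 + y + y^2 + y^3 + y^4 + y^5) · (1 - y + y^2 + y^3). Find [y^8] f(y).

(1 + y^2)^3 has coefficients 1,0,3,0,3,0,1 for degrees 0…6.
(1 + y + y^4) has coefficients 1,1,0,0,1,0,0,0,0 for degrees 0…8.
Multiplying by (1 + y + y^2 + y^3 + y^4 + y^5) gives running coefficients 1,2,2,2,3,3,2,1,1 for degrees 0…8.
Finally multiplying by (1 - y + y^2 + y^3), the product of all factors after the first has coefficients 1,1,1,3,5,4,4,5,5 for degrees 0…8.
[y^8] = 1·5 + 3·4 + 3·5 + 1·1 = 33.

33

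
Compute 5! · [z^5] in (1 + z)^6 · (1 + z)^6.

95040

The EGF product rule gives c_5 = Σ_{k_1+k_2=5} C(5; k_1,k_2) · ∏ g_i(k_i), where (1+z)^6 gives the falling factorial (6)_k; (1+z)^6 gives the falling factorial (6)_k.
g_1(k) for k = 0…5: 1, 6, 30, 120, 360, 720.
g_2(k) for k = 0…5: 1, 6, 30, 120, 360, 720.
c_5 = Σ_k C(5,k)·g_1(k)·g_2(5−k) = 1·1·720 + 5·6·360 + 10·30·120 + 10·120·30 + 5·360·6 + 1·720·1 = 720 + 10800 + 36000 + 36000 + 10800 + 720 = 95040.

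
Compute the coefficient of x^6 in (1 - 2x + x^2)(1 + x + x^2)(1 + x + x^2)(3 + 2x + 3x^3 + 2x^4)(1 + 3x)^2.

-21

(1 - 2x + x^2) has coefficients 1,-2,1 for degrees 0…2.
(1 + x + x^2) has coefficients 1,1,1,0,0,0,0 for degrees 0…6.
Multiplying by (1 + x + x^2) gives running coefficients 1,2,3,2,1,0,0 for degrees 0…6.
Multiplying by (3 + 2x + 3x^3 + 2x^4) gives running coefficients 3,8,13,15,15,15,12 for degrees 0…6.
Finally multiplying by (1 + 3x)^2, the product of all factors after the first has coefficients 3,26,88,165,222,240,237 for degrees 0…6.
[x^6] = 1·237 − 2·240 + 1·222 = -21.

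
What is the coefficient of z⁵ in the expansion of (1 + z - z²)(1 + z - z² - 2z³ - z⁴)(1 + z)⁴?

-33

(1 + z - z²) has coefficients 1,1,-1 for degrees 0…2.
(1 + z - z² - 2z³ - z⁴) has coefficients 1,1,-1,-2,-1,0 for degrees 0…5.
Finally multiplying by (1 + z)⁴, the product of all factors after the first has coefficients 1,5,9,4,-10,-19 for degrees 0…5.
[z⁵] = 1·(-19) + 1·(-10) − 1·4 = -33.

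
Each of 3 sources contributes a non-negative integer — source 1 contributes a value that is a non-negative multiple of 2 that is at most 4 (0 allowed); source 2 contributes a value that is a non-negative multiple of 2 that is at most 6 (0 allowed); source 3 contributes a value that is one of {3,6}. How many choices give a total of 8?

2

The generating function for the choices is (1 + z^2 + z^4)·(1 + z^2 + z^4 + z^6)·(z^3 + z^6); the count is [z^8].
(1 + z^2 + z^4) has coefficients 1,0,1,0,1 for degrees 0…4.
(1 + z^2 + z^4 + z^6) has coefficients 1,0,1,0,1,0,1,0,0 for degrees 0…8.
Finally multiplying by (z^3 + z^6), the product of all factors after the first has coefficients 0,0,0,1,0,1,1,1,1 for degrees 0…8.
[z^8] = 1·1 + 1·1 + 1·0 = 2.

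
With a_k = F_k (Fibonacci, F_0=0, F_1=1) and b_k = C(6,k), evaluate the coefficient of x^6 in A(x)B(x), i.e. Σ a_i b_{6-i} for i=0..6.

144

The convolution is the x^6 coefficient of A(x)B(x).
Σ = 0·1 + 1·6 + 1·15 + 2·20 + 3·15 + 5·6 + 8·1 = 144.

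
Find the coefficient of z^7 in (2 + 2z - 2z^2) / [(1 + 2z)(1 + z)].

-130

The denominator gives the recurrence a_n = −3a_(n−1) − 2a_(n−2) for n ≥ 3; the numerator fixes a_0 = 2, a_1 = -4, a_2 = 6.
Iterating: 2, -4, 6, -10, 18, -34, 66, -130, so a_7 = -130.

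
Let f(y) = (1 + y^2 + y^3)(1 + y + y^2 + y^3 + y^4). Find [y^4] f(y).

3

(1 + y^2 + y^3) has coefficients 1,0,1,1 for degrees 0…3.
(1 + y + y^2 + y^3 + y^4) has coefficients 1,1,1,1,1 for degrees 0…4.
[y^4] = 1·1 + 1·1 + 1·1 = 3.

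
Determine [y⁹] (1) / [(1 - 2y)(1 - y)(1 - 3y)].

The denominator gives the recurrence a_n = 6a_(n−1) − 11a_(n−2) + 6a_(n−3) for n ≥ 3; the numerator fixes a_0 = 1, a_1 = 6, a_2 = 25.
Iterating: 1, 6, 25, 90, 301, 966, 3025, 9330, 28501, 86526, so a_9 = 86526.

86526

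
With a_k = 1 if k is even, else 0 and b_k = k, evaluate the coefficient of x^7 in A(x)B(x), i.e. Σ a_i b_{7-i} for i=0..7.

This is [x^7] in the product of the two ordinary generating functions.
Σ = 1·7 + 0·6 + 1·5 + 0·4 + 1·3 + 0·2 + 1·1 + 0·0 = 16.

16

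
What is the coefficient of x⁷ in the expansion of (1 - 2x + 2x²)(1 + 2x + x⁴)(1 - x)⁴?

(1 - 2x + 2x²) has coefficients 1,-2,2 for degrees 0…2.
(1 + 2x + x⁴) has coefficients 1,2,0,0,1,0,0,0 for degrees 0…7.
Finally multiplying by (1 - x)⁴, the product of all factors after the first has coefficients 1,-2,-2,8,-6,-2,6,-4 for degrees 0…7.
[x⁷] = 1·(-4) − 2·6 + 2·(-2) = -20.

-20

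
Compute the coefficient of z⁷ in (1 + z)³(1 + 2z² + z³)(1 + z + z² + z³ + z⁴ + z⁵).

28

(1 + z)³ has coefficients 1,3,3,1 for degrees 0…3.
(1 + 2z² + z³) has coefficients 1,0,2,1,0,0,0,0 for degrees 0…7.
Finally multiplying by (1 + z + z² + z³ + z⁴ + z⁵), the product of all factors after the first has coefficients 1,1,3,4,4,4,3,3 for degrees 0…7.
[z⁷] = 1·3 + 3·3 + 3·4 + 1·4 = 28.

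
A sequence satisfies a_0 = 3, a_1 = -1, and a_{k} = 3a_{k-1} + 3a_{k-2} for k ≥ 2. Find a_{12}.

The ordinary generating function has denominator 1 - 3x - 3x^2.
Iterating the recurrence: a_0,…,a_{12} = 3, -1, 6, 15, 63, 234, 891, 3375, 12798, 48519, 183951, 697410, 2644083.

2644083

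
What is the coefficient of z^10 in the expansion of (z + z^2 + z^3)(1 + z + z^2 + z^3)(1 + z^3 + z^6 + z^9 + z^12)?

(z + z^2 + z^3) has coefficients 0,1,1,1 for degrees 0…3.
(1 + z + z^2 + z^3) has coefficients 1,1,1,1,0,0,0,0,0,0,0 for degrees 0…10.
Finally multiplying by (1 + z^3 + z^6 + z^9 + z^12), the product of all factors after the first has coefficients 1,1,1,2,1,1,2,1,1,2,1 for degrees 0…10.
[z^10] = 1·2 + 1·1 + 1·1 = 4.

4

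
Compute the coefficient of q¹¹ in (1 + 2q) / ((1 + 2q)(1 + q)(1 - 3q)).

Partial fractions give a closed form: a_n = (1/4)·(-1)^n + (3/4)·3^n.
At n = 11: a_11 = 132860.

132860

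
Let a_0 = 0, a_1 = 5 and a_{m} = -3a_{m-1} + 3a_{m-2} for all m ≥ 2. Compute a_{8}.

-46575

The ordinary generating function has denominator 1 + 3q - 3q^2.
Iterating the recurrence: a_0,…,a_{8} = 0, 5, -15, 60, -225, 855, -3240, 12285, -46575.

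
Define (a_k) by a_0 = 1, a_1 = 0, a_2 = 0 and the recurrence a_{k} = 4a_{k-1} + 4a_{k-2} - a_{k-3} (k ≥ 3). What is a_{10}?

The ordinary generating function has denominator 1 - 4z - 4z^2 + z^3.
Iterating the recurrence: a_0,…,a_{10} = 1, 0, 0, -1, -4, -20, -95, -456, -2184, -10465, -50140.

-50140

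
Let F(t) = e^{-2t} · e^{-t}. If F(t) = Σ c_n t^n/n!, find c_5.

-243

The EGF product rule gives c_5 = Σ_{k_1+k_2=5} C(5; k_1,k_2) · ∏ g_i(k_i), where e^{-2t} gives (-2)^k; e^{-t} gives (-1)^k.
g_1(k) for k = 0…5: 1, -2, 4, -8, 16, -32.
g_2(k) for k = 0…5: 1, -1, 1, -1, 1, -1.
c_5 = Σ_k C(5,k)·g_1(k)·g_2(5−k) = 1·1·(-1) + 5·(-2)·1 + 10·4·(-1) + 10·(-8)·1 + 5·16·(-1) + 1·(-32)·1 = −1 − 10 − 40 − 80 − 80 − 32 = -243.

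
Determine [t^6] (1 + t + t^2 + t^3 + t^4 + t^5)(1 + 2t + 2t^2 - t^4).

(1 + t + t^2 + t^3 + t^4 + t^5) has coefficients 1,1,1,1,1,1 for degrees 0…5.
(1 + 2t + 2t^2 - t^4) has coefficients 1,2,2,0,-1,0,0 for degrees 0…6.
[t^6] = 1·0 + 1·0 + 1·(-1) + 1·0 + 1·2 + 1·2 = 3.

3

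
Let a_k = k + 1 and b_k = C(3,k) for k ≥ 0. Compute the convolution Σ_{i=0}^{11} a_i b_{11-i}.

This is [x^11] in the product of the two ordinary generating functions.
Σ = 1·0 + 2·0 + 3·0 + 4·0 + 5·0 + 6·0 + 7·0 + 8·0 + 9·1 + 10·3 + 11·3 + 12·1 = 84.

84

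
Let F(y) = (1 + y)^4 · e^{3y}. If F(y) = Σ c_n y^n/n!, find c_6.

37341

The EGF product rule gives c_6 = Σ_{k_1+k_2=6} C(6; k_1,k_2) · ∏ g_i(k_i), where (1+y)^4 gives the falling factorial (4)_k; e^{3y} gives (3)^k.
g_1(k) for k = 0…6: 1, 4, 12, 24, 24, 0, 0.
g_2(k) for k = 0…6: 1, 3, 9, 27, 81, 243, 729.
c_6 = Σ_k C(6,k)·g_1(k)·g_2(6−k) = 1·1·729 + 6·4·243 + 15·12·81 + 20·24·27 + 15·24·9 = 729 + 5832 + 14580 + 12960 + 3240 = 37341.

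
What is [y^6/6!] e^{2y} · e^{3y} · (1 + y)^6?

866695

The EGF product rule gives c_6 = Σ_{k_1+k_2+k_3=6} C(6; k_1,k_2,k_3) · ∏ g_i(k_i), where e^{2y} gives (2)^k; e^{3y} gives (3)^k; (1+y)^6 gives the falling factorial (6)_k.
g_1(k) for k = 0…6: 1, 2, 4, 8, 16, 32, 64.
g_2(k) for k = 0…6: 1, 3, 9, 27, 81, 243, 729.
g_3(k) for k = 0…6: 1, 6, 30, 120, 360, 720, 720.
First combine the last two factors: h(k) = Σ_j C(k,j)·g_2(j)·g_3(k−j) for k = 0…6: 1, 9, 75, 579, 4149, 27693, 173007.
c_6 = Σ_k C(6,k)·g_1(k)·h(6−k) = 1·1·173007 + 6·2·27693 + 15·4·4149 + 20·8·579 + 15·16·75 + 6·32·9 + 1·64·1 = 173007 + 332316 + 248940 + 92640 + 18000 + 1728 + 64 = 866695.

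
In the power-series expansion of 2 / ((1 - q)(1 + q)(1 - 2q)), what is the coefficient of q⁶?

Partial fractions give a closed form: a_n = (-1)·1^n + (1/3)·(-1)^n + (8/3)·2^n.
At n = 6: a_6 = 170.

170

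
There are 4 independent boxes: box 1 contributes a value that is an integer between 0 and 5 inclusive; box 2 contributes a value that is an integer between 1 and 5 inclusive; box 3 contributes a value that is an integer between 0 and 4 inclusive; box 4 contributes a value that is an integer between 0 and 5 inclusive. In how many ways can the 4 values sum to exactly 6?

54

The generating function for the choices is (1 + t + t² + t³ + t⁴ + t⁵)·(t + t² + t³ + t⁴ + t⁵)·(1 + t + t² + t³ + t⁴)·(1 + t + t² + t³ + t⁴ + t⁵); the count is [t⁶].
(1 + t + t² + t³ + t⁴ + t⁵) has coefficients 1,1,1,1,1,1 for degrees 0…5.
(t + t² + t³ + t⁴ + t⁵) has coefficients 0,1,1,1,1,1,0 for degrees 0…6.
Multiplying by (1 + t + t² + t³ + t⁴) gives running coefficients 0,1,2,3,4,5,4 for degrees 0…6.
Finally multiplying by (1 + t + t² + t³ + t⁴ + t⁵), the product of all factors after the first has coefficients 0,1,3,6,10,15,19 for degrees 0…6.
[t⁶] = 1·19 + 1·15 + 1·10 + 1·6 + 1·3 + 1·1 = 54.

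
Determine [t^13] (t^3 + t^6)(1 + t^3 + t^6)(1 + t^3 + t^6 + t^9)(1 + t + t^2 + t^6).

6

(t^3 + t^6) has coefficients 0,0,0,1,0,0,1 for degrees 0…6.
(1 + t^3 + t^6) has coefficients 1,0,0,1,0,0,1,0,0,0,0,0,0,0 for degrees 0…13.
Multiplying by (1 + t^3 + t^6 + t^9) gives running coefficients 1,0,0,2,0,0,3,0,0,3,0,0,2,0 for degrees 0…13.
Finally multiplying by (1 + t + t^2 + t^6), the product of all factors after the first has coefficients 1,1,1,2,2,2,4,3,3,5,3,3,5,2 for degrees 0…13.
[t^13] = 1·3 + 1·3 = 6.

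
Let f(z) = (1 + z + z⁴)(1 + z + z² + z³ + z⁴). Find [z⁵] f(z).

2

(1 + z + z⁴) has coefficients 1,1,0,0,1 for degrees 0…4.
(1 + z + z² + z³ + z⁴) has coefficients 1,1,1,1,1,0 for degrees 0…5.
[z⁵] = 1·0 + 1·1 + 1·1 = 2.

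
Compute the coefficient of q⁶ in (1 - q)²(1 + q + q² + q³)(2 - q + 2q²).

(1 - q)² has coefficients 1,-2,1 for degrees 0…2.
(1 + q + q² + q³) has coefficients 1,1,1,1,0,0,0 for degrees 0…6.
Finally multiplying by (2 - q + 2q²), the product of all factors after the first has coefficients 2,1,3,3,1,2,0 for degrees 0…6.
[q⁶] = 1·0 − 2·2 + 1·1 = -3.

-3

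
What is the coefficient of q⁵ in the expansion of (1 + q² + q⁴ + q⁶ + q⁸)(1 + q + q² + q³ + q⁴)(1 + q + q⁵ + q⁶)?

(1 + q² + q⁴ + q⁶ + q⁸) has coefficients 1,0,1,0,1,0 for degrees 0…5.
(1 + q + q² + q³ + q⁴) has coefficients 1,1,1,1,1,0 for degrees 0…5.
Finally multiplying by (1 + q + q⁵ + q⁶), the product of all factors after the first has coefficients 1,2,2,2,2,2 for degrees 0…5.
[q⁵] = 1·2 + 1·2 + 1·2 = 6.

6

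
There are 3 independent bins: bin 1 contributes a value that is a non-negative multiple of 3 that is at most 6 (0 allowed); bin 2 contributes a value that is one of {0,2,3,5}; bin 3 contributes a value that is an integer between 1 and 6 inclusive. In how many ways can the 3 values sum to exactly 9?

The generating function for the choices is (1 + y³ + y⁶)·(1 + y² + y³ + y⁵)·(y + y² + y³ + y⁴ + y⁵ + y⁶); the count is [y⁹].
(1 + y³ + y⁶) has coefficients 1,0,0,1,0,0,1 for degrees 0…6.
(1 + y² + y³ + y⁵) has coefficients 1,0,1,1,0,1,0,0,0,0 for degrees 0…9.
Finally multiplying by (y + y² + y³ + y⁴ + y⁵ + y⁶), the product of all factors after the first has coefficients 0,1,1,2,3,3,4,3,3,2 for degrees 0…9.
[y⁹] = 1·2 + 1·4 + 1·2 = 8.

8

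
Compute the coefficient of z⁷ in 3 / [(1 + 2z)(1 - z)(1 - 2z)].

Partial fractions give a closed form: a_n = (1)·(-2)^n + (-1)·1^n + (3)·2^n.
At n = 7: a_7 = 255.

255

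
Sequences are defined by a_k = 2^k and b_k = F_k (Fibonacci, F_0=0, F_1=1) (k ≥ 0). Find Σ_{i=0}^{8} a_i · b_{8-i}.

423

Write out a_i and b_{8-i} for i = 0,…,8 and sum the products.
Σ = 1·21 + 2·13 + 4·8 + 8·5 + 16·3 + 32·2 + 64·1 + 128·1 + 256·0 = 423.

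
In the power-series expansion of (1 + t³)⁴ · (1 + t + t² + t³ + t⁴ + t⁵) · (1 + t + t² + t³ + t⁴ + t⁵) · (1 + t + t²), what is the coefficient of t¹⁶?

(1 + t³)⁴ has coefficients 1,0,0,4,0,0,6,0,0,4,0,0,1 for degrees 0…12.
(1 + t + t² + t³ + t⁴ + t⁵) has coefficients 1,1,1,1,1,1,0,0,0,0,0,0,0,0,0,0,0 for degrees 0…16.
Multiplying by (1 + t + t² + t³ + t⁴ + t⁵) gives running coefficients 1,2,3,4,5,6,5,4,3,2,1,0,0,0,0,0,0 for degrees 0…16.
Finally multiplying by (1 + t + t²), the product of all factors after the first has coefficients 1,3,6,9,12,15,16,15,12,9,6,3,1,0,0,0,0 for degrees 0…16.
[t¹⁶] = 1·0 + 4·0 + 6·6 + 4·15 + 1·12 = 108.

108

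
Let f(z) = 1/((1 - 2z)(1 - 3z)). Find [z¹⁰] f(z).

Partial fractions give a closed form: a_n = (-2)·2^n + (3)·3^n.
At n = 10: a_10 = 175099.

175099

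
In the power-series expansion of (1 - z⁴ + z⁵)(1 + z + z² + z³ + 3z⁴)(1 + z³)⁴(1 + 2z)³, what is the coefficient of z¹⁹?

-8

(1 - z⁴ + z⁵) has coefficients 1,0,0,0,-1,1 for degrees 0…5.
(1 + z + z² + z³ + 3z⁴) has coefficients 1,1,1,1,3,0,0,0,0,0,0,0,0,0,0,0,0,0,0,0 for degrees 0…19.
Multiplying by (1 + z³)⁴ gives running coefficients 1,1,1,5,7,4,10,18,6,10,22,4,5,13,1,1,3,0,0,0 for degrees 0…19.
Finally multiplying by (1 + 2z)³, the product of all factors after the first has coefficients 1,7,19,31,57,114,158,182,266,342,298,304,373,267,171,203,125,38,44,24 for degrees 0…19.
[z¹⁹] = 1·24 − 1·203 + 1·171 = -8.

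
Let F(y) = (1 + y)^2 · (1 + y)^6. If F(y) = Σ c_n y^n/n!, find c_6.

20160

The EGF product rule gives c_6 = Σ_{k_1+k_2=6} C(6; k_1,k_2) · ∏ g_i(k_i), where (1+y)^2 gives the falling factorial (2)_k; (1+y)^6 gives the falling factorial (6)_k.
g_1(k) for k = 0…6: 1, 2, 2, 0, 0, 0, 0.
g_2(k) for k = 0…6: 1, 6, 30, 120, 360, 720, 720.
c_6 = Σ_k C(6,k)·g_1(k)·g_2(6−k) = 1·1·720 + 6·2·720 + 15·2·360 = 720 + 8640 + 10800 = 20160.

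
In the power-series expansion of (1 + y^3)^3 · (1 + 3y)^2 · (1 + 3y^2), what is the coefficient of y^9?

55

(1 + y^3)^3 has coefficients 1,0,0,3,0,0,3,0,0,1 for degrees 0…9.
(1 + 3y)^2 has coefficients 1,6,9,0,0,0,0,0,0,0 for degrees 0…9.
Finally multiplying by (1 + 3y^2), the product of all factors after the first has coefficients 1,6,12,18,27,0,0,0,0,0 for degrees 0…9.
[y^9] = 1·0 + 3·0 + 3·18 + 1·1 = 55.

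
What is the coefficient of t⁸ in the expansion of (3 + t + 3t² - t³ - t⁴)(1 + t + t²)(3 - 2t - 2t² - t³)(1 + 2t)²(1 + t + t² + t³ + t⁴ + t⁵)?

(3 + t + 3t² - t³ - t⁴) has coefficients 3,1,3,-1,-1 for degrees 0…4.
(1 + t + t²) has coefficients 1,1,1,0,0,0,0,0,0 for degrees 0…8.
Multiplying by (3 - 2t - 2t² - t³) gives running coefficients 3,1,-1,-5,-3,-1,0,0,0 for degrees 0…8.
Multiplying by (1 + 2t)² gives running coefficients 3,13,15,-5,-27,-33,-16,-4,0 for degrees 0…8.
Finally multiplying by (1 + t + t² + t³ + t⁴ + t⁵), the product of all factors after the first has coefficients 3,16,31,26,-1,-34,-53,-70,-85 for degrees 0…8.
[t⁸] = 3·(-85) + 1·(-70) + 3·(-53) − 1·(-34) − 1·(-1) = -449.

-449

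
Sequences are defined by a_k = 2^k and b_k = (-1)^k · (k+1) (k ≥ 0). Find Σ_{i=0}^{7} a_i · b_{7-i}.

54

The convolution is the t^7 coefficient of A(t)B(t).
Σ = 1·(-8) + 2·7 + 4·(-6) + 8·5 + 16·(-4) + 32·3 + 64·(-2) + 128·1 = 54.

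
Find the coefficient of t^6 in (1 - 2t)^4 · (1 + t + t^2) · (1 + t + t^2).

(1 - 2t)^4 has coefficients 1,-8,24,-32,16 for degrees 0…4.
(1 + t + t^2) has coefficients 1,1,1,0,0,0,0 for degrees 0…6.
Finally multiplying by (1 + t + t^2), the product of all factors after the first has coefficients 1,2,3,2,1,0,0 for degrees 0…6.
[t^6] = 1·0 − 8·0 + 24·1 − 32·2 + 16·3 = 8.

8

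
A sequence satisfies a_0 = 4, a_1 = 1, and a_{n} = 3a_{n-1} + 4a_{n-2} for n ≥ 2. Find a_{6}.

The ordinary generating function has denominator 1 - 3x - 4x^2.
Iterating the recurrence: a_0,…,a_{6} = 4, 1, 19, 61, 259, 1021, 4099.

4099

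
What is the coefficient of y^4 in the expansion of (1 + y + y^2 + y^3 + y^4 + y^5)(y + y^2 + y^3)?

3

(1 + y + y^2 + y^3 + y^4 + y^5) has coefficients 1,1,1,1,1 for degrees 0…4.
(y + y^2 + y^3) has coefficients 0,1,1,1,0 for degrees 0…4.
[y^4] = 1·0 + 1·1 + 1·1 + 1·1 + 1·0 = 3.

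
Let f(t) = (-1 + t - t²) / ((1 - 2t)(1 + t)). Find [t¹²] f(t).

-2049

The denominator gives the recurrence a_n = a_(n−1) + 2a_(n−2) for n ≥ 3; the numerator fixes a_0 = -1, a_1 = 0, a_2 = -3.
Iterating: -1, 0, -3, -3, -9, -15, -33, -63, -129, -255, -513, -1023, -2049, so a_12 = -2049.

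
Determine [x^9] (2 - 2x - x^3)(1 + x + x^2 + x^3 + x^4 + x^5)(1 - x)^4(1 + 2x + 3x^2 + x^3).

(2 - 2x - x^3) has coefficients 2,-2,0,-1 for degrees 0…3.
(1 + x + x^2 + x^3 + x^4 + x^5) has coefficients 1,1,1,1,1,1,0,0,0,0 for degrees 0…9.
Multiplying by (1 - x)^4 gives running coefficients 1,-3,3,-1,0,0,-1,3,-3,1 for degrees 0…9.
Finally multiplying by (1 + 2x + 3x^2 + x^3), the product of all factors after the first has coefficients 1,-1,0,-3,4,0,-2,1,0,3 for degrees 0…9.
[x^9] = 2·3 − 2·0 − 1·(-2) = 8.

8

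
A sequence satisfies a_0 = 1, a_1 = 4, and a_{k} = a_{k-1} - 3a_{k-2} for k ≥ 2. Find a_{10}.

The ordinary generating function has denominator 1 - t + 3t^2.
Iterating the recurrence: a_0,…,a_{10} = 1, 4, 1, -11, -14, 19, 61, 4, -179, -191, 346.

346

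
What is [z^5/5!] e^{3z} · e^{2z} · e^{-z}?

The EGF product rule gives c_5 = Σ_{k_1+k_2+k_3=5} C(5; k_1,k_2,k_3) · ∏ g_i(k_i), where e^{3z} gives (3)^k; e^{2z} gives (2)^k; e^{-z} gives (-1)^k.
g_1(k) for k = 0…5: 1, 3, 9, 27, 81, 243.
g_2(k) for k = 0…5: 1, 2, 4, 8, 16, 32.
g_3(k) for k = 0…5: 1, -1, 1, -1, 1, -1.
First combine the last two factors: h(k) = Σ_j C(k,j)·g_2(j)·g_3(k−j) for k = 0…5: 1, 1, 1, 1, 1, 1.
c_5 = Σ_k C(5,k)·g_1(k)·h(5−k) = 1·1·1 + 5·3·1 + 10·9·1 + 10·27·1 + 5·81·1 + 1·243·1 = 1 + 15 + 90 + 270 + 405 + 243 = 1024.

1024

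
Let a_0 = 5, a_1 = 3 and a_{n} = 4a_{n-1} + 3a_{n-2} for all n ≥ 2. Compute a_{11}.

25611669

The ordinary generating function has denominator 1 - 4y - 3y^2.
Iterating the recurrence: a_0,…,a_{11} = 5, 3, 27, 117, 549, 2547, 11835, 54981, 255429, 1186659, 5512923, 25611669.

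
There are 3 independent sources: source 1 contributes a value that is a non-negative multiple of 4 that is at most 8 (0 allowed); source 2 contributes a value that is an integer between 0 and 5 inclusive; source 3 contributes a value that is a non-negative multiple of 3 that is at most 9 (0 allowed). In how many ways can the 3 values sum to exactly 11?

The generating function for the choices is (1 + x⁴ + x⁸)·(1 + x + x² + x³ + x⁴ + x⁵)·(1 + x³ + x⁶ + x⁹); the count is [x¹¹].
(1 + x⁴ + x⁸) has coefficients 1,0,0,0,1,0,0,0,1 for degrees 0…8.
(1 + x + x² + x³ + x⁴ + x⁵) has coefficients 1,1,1,1,1,1,0,0,0,0,0,0 for degrees 0…11.
Finally multiplying by (1 + x³ + x⁶ + x⁹), the product of all factors after the first has coefficients 1,1,1,2,2,2,2,2,2,2,2,2 for degrees 0…11.
[x¹¹] = 1·2 + 1·2 + 1·2 = 6.

6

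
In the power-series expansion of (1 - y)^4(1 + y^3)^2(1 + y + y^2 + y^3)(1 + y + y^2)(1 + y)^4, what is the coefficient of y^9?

3

(1 - y)^4 has coefficients 1,-4,6,-4,1 for degrees 0…4.
(1 + y^3)^2 has coefficients 1,0,0,2,0,0,1,0,0,0 for degrees 0…9.
Multiplying by (1 + y + y^2 + y^3) gives running coefficients 1,1,1,3,2,2,3,1,1,1 for degrees 0…9.
Multiplying by (1 + y + y^2) gives running coefficients 1,2,3,5,6,7,7,6,5,3 for degrees 0…9.
Finally multiplying by (1 + y)^4, the product of all factors after the first has coefficients 1,6,17,33,53,75,94,105,105,94 for degrees 0…9.
[y^9] = 1·94 − 4·105 + 6·105 − 4·94 + 1·75 = 3.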